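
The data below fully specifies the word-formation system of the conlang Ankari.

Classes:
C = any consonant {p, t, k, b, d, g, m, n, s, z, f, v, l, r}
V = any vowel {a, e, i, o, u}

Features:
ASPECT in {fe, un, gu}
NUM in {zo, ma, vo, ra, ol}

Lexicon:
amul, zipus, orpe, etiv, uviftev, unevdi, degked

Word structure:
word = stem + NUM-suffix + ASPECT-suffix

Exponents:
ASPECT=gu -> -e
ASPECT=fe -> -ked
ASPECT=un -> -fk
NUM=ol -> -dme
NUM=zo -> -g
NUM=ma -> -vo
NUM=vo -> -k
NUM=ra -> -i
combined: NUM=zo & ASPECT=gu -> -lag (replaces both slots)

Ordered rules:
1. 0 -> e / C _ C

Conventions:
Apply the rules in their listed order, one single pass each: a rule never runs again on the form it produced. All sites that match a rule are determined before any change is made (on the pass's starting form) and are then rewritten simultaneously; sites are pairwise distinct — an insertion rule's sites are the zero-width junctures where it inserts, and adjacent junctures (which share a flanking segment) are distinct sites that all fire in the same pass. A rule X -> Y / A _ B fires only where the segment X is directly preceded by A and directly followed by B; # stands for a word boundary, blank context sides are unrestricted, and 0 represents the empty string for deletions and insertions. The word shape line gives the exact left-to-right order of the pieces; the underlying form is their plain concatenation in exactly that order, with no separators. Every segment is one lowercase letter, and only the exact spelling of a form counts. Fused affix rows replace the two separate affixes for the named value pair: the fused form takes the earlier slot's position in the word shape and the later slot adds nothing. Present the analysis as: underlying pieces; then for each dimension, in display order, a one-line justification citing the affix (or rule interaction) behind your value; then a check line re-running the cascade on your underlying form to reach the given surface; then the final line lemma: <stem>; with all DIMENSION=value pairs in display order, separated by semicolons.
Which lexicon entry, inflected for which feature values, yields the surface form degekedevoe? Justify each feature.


underlying: degked-vo-e
ASPECT=gu - signalled by the affix -e
NUM=ma - signalled by the affix -vo
check: degkedvoe -> degekedevoe
lemma: degked; ASPECT=gu; NUM=ma


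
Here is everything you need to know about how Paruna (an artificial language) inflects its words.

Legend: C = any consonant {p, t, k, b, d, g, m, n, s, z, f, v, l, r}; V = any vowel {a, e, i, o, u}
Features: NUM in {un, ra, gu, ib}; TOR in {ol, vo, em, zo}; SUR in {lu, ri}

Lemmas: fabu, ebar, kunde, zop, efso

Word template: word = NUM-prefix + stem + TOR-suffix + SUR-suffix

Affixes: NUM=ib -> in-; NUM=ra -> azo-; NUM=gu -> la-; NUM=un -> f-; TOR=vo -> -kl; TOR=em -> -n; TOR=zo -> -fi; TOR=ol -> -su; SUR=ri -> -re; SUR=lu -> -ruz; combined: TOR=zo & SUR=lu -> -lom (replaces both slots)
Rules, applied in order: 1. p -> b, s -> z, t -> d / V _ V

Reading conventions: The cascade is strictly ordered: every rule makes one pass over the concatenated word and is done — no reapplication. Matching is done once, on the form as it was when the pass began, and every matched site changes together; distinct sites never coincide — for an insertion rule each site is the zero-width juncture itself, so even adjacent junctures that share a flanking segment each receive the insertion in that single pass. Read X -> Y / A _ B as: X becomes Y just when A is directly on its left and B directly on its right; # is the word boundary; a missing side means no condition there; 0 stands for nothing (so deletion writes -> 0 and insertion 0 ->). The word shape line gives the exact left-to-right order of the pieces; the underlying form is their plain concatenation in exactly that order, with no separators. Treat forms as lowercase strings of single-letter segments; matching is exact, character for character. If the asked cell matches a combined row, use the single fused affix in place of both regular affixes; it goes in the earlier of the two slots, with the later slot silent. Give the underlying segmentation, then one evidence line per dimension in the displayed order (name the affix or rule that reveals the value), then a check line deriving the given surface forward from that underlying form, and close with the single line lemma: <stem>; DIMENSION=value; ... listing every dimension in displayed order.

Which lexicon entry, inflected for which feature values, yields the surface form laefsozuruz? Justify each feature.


underlying: la-efso-su-ruz
NUM=gu - signalled by the affix la-
TOR=ol - signalled by the affix -su
SUR=lu - signalled by the affix -ruz
check: laefsosuruz -> laefsozuruz
lemma: efso; NUM=gu; TOR=ol; SUR=lu


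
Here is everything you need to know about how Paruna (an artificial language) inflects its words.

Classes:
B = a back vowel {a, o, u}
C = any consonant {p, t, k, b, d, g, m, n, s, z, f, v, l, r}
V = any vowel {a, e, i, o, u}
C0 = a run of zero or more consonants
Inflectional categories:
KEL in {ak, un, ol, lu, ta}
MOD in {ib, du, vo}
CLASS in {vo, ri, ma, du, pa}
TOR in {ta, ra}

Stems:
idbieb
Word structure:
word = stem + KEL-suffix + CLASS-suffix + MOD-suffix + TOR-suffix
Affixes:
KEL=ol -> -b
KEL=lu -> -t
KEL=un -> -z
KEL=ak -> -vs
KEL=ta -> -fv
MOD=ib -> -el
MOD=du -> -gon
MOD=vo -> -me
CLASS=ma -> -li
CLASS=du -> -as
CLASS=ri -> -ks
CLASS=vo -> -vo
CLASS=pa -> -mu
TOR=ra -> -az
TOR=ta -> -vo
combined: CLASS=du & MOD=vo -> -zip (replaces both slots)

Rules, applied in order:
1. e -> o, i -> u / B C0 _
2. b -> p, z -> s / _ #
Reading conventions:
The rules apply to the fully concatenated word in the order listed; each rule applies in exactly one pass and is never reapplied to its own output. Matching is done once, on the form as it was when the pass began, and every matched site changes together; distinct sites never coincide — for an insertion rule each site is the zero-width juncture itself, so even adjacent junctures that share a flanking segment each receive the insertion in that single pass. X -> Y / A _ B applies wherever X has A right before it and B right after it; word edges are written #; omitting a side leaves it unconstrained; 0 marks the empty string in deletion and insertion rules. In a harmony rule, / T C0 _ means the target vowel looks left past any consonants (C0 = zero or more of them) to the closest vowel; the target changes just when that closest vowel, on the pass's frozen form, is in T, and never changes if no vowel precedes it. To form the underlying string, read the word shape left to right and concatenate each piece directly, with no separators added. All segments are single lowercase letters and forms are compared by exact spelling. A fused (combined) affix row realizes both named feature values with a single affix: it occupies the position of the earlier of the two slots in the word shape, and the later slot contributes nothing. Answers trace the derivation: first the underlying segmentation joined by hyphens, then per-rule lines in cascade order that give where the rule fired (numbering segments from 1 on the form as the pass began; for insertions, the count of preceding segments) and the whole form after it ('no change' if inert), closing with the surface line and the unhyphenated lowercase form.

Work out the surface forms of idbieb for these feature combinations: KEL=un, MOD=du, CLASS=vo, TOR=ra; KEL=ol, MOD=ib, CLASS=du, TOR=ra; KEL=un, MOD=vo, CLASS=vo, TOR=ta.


cell KEL=un, MOD=du, CLASS=vo, TOR=ra:
underlying: idbieb-z-vo-gon-az
1. e -> o, i -> u / B C0 _: no change
2. b -> p, z -> s / _ #: fires at position(s) 14: idbiebzvogonas
surface: idbiebzvogonas

cell KEL=ol, MOD=ib, CLASS=du, TOR=ra:
underlying: idbieb-b-as-el-az
1. e -> o, i -> u / B C0 _: fires at position(s) 10: idbiebbasolaz
2. b -> p, z -> s / _ #: fires at position(s) 13: idbiebbasolas
surface: idbiebbasolas

cell KEL=un, MOD=vo, CLASS=vo, TOR=ta:
underlying: idbieb-z-vo-me-vo
1. e -> o, i -> u / B C0 _: fires at position(s) 11: idbiebzvomovo
2. b -> p, z -> s / _ #: no change
surface: idbiebzvomovo


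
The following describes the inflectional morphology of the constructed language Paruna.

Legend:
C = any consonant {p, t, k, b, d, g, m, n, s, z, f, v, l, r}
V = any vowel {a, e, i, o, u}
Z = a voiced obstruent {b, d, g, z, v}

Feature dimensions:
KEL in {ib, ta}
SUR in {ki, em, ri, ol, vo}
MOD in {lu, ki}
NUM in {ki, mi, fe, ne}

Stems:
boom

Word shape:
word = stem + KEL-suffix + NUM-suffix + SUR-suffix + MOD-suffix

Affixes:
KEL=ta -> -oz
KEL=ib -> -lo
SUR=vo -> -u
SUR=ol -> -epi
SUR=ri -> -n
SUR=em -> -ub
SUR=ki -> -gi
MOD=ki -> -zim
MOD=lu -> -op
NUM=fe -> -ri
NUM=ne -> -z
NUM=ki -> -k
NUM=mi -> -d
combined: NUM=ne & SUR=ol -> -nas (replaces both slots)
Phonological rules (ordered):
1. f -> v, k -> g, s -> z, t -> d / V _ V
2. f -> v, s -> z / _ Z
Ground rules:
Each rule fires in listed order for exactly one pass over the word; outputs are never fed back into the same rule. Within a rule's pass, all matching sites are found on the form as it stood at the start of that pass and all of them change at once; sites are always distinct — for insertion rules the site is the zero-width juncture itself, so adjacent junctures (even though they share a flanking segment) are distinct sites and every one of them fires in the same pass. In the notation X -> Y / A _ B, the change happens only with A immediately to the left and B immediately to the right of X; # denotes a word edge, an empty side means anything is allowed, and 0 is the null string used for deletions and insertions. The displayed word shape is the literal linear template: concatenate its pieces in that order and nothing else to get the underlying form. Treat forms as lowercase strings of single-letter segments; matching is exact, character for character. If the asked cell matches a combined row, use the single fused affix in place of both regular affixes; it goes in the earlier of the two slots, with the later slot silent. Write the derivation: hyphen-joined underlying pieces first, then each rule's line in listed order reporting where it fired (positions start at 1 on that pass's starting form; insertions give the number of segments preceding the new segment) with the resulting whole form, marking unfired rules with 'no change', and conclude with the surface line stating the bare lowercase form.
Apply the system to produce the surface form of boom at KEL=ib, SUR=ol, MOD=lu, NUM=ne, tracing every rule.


underlying: boom-lo-nas-op
1. f -> v, k -> g, s -> z, t -> d / V _ V: fires at position(s) 9: boomlonazop
2. f -> v, s -> z / _ Z: no change
surface: boomlonazop


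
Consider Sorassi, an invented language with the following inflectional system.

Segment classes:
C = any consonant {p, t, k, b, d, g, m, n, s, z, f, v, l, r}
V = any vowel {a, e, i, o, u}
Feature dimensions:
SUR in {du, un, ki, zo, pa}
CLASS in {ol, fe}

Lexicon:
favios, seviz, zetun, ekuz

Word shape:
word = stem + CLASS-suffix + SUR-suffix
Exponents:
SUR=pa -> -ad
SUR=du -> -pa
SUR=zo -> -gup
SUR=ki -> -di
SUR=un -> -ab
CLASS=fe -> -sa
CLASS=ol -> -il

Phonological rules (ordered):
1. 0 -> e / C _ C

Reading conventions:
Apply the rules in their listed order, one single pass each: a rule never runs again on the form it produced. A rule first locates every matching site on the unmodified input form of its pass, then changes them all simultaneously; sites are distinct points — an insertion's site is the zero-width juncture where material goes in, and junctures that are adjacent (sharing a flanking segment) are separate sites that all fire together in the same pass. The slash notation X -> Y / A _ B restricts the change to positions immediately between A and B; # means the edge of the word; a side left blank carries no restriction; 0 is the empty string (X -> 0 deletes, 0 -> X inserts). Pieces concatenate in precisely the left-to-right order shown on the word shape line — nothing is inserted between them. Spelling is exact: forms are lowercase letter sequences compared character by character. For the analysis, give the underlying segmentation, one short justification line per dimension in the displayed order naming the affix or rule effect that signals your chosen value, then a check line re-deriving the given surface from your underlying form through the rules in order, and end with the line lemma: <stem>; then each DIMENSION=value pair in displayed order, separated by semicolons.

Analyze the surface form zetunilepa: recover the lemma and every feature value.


underlying: zetun-il-pa
SUR=du - signalled by the affix -pa
CLASS=ol - signalled by the affix -il
check: zetunilpa -> zetunilepa
lemma: zetun; SUR=du; CLASS=ol


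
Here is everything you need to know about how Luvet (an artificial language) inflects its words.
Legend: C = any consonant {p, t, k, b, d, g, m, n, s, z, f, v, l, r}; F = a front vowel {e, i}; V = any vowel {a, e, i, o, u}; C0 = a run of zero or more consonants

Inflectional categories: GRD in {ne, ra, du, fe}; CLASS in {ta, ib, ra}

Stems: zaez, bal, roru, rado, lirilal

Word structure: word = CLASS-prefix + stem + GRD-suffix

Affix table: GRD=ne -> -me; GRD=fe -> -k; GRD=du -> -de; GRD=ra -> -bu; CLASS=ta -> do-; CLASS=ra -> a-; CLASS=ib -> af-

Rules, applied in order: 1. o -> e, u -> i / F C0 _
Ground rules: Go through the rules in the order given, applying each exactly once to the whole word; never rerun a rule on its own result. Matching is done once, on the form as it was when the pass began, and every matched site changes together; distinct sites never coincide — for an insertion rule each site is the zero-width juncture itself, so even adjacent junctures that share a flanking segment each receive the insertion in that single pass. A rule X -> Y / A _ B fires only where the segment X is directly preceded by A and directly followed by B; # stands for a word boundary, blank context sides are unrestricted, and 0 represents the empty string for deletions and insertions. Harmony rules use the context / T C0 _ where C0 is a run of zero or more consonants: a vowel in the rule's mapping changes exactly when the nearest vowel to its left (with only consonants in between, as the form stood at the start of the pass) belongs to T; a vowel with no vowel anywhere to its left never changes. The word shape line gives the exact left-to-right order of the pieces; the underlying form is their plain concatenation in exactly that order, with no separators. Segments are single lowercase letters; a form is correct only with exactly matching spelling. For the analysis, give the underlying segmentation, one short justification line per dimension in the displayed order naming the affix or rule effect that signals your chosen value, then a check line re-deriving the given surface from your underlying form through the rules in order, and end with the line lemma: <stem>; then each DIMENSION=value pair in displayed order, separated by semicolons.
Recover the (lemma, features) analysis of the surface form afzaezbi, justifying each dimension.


underlying: af-zaez-bu
GRD=ra - signalled by the affix -bu
CLASS=ib - signalled by the affix af-
check: afzaezbu -> afzaezbi
lemma: zaez; GRD=ra; CLASS=ib


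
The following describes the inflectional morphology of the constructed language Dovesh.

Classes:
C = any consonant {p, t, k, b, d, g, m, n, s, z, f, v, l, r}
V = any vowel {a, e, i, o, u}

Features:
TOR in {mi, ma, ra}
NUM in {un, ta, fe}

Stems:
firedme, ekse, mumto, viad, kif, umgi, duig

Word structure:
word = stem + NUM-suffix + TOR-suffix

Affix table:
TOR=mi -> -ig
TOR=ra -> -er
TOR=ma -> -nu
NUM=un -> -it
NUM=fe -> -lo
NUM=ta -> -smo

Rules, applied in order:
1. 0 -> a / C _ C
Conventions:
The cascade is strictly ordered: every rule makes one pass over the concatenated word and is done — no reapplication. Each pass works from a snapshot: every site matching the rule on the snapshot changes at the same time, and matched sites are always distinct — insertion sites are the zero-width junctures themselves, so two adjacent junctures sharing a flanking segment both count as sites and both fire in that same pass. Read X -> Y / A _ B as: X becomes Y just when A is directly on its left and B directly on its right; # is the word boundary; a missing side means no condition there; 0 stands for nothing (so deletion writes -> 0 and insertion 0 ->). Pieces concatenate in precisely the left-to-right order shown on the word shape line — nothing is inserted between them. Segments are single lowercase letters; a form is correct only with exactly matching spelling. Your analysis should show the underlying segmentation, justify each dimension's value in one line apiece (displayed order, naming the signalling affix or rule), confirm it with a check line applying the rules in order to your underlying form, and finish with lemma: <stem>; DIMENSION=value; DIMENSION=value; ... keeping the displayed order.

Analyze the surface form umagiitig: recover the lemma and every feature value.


underlying: umgi-it-ig
TOR=mi - signalled by the affix -ig
NUM=un - signalled by the affix -it
check: umgiitig -> umagiitig
lemma: umgi; TOR=mi; NUM=un


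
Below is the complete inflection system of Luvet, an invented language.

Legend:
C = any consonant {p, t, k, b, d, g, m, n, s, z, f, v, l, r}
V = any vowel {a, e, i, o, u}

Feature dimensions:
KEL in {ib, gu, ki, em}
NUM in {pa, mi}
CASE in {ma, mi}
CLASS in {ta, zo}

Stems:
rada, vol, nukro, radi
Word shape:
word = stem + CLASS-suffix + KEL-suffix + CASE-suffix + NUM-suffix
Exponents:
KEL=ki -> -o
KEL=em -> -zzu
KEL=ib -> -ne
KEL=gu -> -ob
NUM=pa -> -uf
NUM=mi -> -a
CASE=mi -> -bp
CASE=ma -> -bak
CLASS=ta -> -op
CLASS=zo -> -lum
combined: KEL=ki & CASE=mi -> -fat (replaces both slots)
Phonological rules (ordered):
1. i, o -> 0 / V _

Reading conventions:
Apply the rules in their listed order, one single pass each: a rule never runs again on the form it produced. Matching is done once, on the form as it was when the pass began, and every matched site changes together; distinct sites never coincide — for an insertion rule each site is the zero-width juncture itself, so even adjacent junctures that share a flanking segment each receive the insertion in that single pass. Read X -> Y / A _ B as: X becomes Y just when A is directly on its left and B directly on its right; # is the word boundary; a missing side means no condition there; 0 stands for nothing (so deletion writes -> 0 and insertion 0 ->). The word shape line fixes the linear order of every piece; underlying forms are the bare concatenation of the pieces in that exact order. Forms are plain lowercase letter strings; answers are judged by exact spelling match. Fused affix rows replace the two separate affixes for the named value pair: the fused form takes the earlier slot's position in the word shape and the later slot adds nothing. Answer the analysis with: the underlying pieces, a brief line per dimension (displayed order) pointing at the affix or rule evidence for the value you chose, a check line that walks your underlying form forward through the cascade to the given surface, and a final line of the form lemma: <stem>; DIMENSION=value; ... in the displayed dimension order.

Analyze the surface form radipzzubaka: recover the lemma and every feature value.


underlying: radi-op-zzu-bak-a
KEL=em - signalled by the affix -zzu
NUM=mi - signalled by the affix -a
CASE=ma - signalled by the affix -bak
CLASS=ta - signalled by the affix -op
check: radiopzzubaka -> radipzzubaka
lemma: radi; KEL=em; NUM=mi; CASE=ma; CLASS=ta


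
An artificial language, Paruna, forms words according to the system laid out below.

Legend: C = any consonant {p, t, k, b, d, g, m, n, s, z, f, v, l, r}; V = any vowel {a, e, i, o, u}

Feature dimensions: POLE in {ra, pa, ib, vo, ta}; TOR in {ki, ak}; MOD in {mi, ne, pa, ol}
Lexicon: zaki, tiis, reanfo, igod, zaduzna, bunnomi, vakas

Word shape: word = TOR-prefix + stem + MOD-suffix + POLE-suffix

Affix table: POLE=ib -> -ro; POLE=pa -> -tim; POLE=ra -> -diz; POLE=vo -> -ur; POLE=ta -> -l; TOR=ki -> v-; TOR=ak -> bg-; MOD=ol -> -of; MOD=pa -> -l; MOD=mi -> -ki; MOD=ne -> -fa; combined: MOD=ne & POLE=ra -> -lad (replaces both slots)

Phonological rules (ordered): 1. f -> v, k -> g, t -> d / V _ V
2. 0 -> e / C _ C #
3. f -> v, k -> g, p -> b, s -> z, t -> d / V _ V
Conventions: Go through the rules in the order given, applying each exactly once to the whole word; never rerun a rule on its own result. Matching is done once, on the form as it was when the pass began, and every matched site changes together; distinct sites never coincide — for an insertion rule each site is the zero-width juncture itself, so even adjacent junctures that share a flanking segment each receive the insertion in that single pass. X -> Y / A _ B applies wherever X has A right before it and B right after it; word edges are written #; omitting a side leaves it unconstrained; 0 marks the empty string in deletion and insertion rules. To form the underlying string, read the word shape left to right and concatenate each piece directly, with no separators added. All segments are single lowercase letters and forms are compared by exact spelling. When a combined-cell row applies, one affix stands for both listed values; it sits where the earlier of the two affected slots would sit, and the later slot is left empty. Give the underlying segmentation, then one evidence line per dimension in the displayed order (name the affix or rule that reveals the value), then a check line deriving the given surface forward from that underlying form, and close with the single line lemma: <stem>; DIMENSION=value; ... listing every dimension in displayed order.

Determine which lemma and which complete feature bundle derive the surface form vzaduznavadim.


underlying: v-zaduzna-fa-tim
POLE=pa - signalled by the affix -tim
TOR=ki - signalled by the affix v-
MOD=ne - signalled by the affix -fa
check: vzaduznafatim -> vzaduznavadim -> vzaduznavadim -> vzaduznavadim
lemma: zaduzna; POLE=pa; TOR=ki; MOD=ne


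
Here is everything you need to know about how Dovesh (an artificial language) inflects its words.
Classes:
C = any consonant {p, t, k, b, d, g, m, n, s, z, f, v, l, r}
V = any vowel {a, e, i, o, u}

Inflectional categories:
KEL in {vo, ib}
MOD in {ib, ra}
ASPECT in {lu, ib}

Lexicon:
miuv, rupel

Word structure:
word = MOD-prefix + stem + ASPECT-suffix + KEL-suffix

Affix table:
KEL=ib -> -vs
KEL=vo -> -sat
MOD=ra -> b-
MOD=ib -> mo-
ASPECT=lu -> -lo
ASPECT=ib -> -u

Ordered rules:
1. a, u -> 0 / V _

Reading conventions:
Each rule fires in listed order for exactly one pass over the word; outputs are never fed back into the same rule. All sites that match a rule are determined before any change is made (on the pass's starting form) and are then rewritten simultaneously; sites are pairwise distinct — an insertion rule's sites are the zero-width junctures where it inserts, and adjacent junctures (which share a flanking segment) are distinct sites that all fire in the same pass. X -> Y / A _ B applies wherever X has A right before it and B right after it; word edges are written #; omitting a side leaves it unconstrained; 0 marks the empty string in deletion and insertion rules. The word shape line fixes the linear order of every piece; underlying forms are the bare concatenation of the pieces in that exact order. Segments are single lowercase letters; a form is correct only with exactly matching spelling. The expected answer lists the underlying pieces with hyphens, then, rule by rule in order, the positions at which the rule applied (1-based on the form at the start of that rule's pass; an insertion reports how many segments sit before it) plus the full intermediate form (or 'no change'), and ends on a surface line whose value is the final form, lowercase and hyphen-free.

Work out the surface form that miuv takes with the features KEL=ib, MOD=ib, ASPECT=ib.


underlying: mo-miuv-u-vs
1. a, u -> 0 / V _: fires at position(s) 5: momivuvs
surface: momivuvs


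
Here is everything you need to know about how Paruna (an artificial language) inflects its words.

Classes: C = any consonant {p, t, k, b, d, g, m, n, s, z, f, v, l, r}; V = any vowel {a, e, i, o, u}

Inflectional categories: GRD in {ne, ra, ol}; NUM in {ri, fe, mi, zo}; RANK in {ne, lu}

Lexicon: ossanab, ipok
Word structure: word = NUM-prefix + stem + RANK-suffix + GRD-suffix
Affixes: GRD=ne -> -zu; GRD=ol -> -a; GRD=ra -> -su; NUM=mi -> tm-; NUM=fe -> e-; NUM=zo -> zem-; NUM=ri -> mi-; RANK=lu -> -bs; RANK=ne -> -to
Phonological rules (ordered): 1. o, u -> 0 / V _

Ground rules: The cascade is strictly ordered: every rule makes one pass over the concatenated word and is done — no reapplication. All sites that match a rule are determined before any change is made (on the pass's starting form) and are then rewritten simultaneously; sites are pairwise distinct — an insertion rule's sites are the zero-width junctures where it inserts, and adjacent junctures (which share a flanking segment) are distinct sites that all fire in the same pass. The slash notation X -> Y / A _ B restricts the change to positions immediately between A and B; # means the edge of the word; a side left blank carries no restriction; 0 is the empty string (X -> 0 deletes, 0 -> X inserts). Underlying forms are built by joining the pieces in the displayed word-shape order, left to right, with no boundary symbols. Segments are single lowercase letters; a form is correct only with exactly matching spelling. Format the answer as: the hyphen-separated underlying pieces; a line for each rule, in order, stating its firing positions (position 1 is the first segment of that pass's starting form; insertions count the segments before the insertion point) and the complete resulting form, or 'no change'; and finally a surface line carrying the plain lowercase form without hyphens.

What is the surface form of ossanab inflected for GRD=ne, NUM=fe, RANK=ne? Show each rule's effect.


underlying: e-ossanab-to-zu
1. o, u -> 0 / V _: fires at position(s) 2: essanabtozu
surface: essanabtozu


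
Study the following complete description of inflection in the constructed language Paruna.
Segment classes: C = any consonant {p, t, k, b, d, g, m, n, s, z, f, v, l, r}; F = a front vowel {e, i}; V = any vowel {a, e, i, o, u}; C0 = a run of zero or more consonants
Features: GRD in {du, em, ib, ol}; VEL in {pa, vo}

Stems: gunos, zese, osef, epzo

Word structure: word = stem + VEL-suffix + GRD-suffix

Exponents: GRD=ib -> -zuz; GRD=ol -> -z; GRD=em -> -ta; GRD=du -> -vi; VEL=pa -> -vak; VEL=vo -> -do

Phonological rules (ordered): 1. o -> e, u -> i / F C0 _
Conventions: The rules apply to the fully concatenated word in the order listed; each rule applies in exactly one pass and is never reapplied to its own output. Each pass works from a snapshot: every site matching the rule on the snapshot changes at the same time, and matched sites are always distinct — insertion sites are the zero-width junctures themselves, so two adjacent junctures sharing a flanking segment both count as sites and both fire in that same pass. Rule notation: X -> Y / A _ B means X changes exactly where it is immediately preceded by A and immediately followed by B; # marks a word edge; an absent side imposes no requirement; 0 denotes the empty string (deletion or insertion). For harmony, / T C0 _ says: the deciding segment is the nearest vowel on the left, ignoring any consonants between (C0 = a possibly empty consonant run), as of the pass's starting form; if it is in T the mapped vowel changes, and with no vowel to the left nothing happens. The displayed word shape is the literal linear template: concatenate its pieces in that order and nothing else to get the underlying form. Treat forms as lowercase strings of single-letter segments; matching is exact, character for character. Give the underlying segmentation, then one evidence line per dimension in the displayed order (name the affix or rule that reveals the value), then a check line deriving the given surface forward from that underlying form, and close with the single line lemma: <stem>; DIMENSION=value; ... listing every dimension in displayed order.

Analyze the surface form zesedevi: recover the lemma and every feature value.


underlying: zese-do-vi
GRD=du - signalled by the affix -vi
VEL=vo - signalled by the affix -do
check: zesedovi -> zesedevi
lemma: zese; GRD=du; VEL=vo


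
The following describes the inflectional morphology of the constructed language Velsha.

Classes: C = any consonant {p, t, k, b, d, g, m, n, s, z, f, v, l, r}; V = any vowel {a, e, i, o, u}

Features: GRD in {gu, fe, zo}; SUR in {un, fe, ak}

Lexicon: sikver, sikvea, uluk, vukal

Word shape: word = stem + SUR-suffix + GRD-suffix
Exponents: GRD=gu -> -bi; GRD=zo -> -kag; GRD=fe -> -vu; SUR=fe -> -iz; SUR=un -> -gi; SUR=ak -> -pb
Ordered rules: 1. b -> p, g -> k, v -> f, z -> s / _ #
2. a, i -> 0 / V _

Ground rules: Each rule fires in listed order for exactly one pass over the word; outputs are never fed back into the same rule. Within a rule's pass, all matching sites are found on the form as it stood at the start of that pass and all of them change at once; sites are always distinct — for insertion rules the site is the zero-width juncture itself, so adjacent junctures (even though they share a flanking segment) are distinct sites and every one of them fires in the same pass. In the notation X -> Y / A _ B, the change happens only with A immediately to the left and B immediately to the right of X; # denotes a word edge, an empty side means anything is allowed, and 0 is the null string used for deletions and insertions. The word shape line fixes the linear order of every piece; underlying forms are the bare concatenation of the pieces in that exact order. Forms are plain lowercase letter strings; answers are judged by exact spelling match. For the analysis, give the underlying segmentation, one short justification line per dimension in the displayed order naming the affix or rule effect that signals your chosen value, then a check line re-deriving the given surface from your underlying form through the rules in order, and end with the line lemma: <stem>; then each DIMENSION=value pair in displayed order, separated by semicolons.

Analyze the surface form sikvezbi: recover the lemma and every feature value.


underlying: sikvea-iz-bi
GRD=gu - signalled by the affix -bi
SUR=fe - signalled by the affix -iz
check: sikveaizbi -> sikveaizbi -> sikvezbi
lemma: sikvea; GRD=gu; SUR=fe


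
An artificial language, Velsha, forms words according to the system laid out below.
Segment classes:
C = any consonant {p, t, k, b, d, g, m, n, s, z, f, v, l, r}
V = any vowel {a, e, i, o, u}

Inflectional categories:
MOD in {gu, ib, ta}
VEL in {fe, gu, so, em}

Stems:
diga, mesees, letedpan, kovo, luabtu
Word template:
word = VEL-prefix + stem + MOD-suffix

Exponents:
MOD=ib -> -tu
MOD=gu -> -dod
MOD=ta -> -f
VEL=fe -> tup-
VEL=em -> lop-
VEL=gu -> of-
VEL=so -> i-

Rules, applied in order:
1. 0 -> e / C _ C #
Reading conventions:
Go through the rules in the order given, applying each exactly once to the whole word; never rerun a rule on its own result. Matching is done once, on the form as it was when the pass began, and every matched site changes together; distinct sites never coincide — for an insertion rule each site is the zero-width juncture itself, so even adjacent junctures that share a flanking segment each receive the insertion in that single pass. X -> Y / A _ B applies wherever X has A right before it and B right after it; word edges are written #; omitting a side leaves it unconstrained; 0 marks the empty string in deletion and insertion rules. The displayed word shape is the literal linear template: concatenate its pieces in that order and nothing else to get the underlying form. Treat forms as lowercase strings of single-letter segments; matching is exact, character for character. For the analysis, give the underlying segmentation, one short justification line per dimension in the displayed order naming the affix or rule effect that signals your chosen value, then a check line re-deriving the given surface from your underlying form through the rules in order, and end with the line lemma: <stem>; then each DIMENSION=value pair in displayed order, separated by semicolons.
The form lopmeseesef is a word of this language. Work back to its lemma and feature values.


underlying: lop-mesees-f
MOD=ta - signalled by the affix -f
VEL=em - signalled by the affix lop-
check: lopmeseesf -> lopmeseesef
lemma: mesees; MOD=ta; VEL=em


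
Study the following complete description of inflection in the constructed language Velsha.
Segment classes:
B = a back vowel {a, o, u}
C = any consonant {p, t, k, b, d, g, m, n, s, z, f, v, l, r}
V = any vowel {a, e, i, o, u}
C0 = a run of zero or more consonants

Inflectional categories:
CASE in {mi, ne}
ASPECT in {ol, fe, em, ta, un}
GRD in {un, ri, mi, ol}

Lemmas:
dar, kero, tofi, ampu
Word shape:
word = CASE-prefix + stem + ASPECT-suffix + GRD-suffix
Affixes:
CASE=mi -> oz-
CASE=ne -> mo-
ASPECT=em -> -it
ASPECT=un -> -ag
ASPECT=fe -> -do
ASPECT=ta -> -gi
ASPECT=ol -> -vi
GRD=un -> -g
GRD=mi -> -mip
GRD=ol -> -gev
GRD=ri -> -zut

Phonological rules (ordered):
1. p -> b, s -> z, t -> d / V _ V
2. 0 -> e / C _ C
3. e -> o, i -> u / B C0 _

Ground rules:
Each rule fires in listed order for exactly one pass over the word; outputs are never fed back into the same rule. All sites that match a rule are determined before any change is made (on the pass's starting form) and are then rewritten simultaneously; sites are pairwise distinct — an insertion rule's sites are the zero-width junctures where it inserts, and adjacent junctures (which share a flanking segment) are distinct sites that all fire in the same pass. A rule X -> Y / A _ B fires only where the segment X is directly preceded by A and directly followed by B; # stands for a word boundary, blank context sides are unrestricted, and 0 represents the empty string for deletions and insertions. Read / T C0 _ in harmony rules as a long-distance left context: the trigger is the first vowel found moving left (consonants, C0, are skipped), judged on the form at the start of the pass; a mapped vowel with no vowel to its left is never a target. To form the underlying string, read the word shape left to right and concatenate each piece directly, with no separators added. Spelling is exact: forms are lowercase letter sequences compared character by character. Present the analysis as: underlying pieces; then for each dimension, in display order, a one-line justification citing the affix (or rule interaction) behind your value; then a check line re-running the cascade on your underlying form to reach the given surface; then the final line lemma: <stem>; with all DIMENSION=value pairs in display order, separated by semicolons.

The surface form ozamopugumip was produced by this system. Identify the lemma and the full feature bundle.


underlying: oz-ampu-gi-mip
CASE=mi - signalled by the affix oz-
ASPECT=ta - signalled by the affix -gi
GRD=mi - signalled by the affix -mip
check: ozampugimip -> ozampugimip -> ozamepugimip -> ozamopugumip
lemma: ampu; CASE=mi; ASPECT=ta; GRD=mi


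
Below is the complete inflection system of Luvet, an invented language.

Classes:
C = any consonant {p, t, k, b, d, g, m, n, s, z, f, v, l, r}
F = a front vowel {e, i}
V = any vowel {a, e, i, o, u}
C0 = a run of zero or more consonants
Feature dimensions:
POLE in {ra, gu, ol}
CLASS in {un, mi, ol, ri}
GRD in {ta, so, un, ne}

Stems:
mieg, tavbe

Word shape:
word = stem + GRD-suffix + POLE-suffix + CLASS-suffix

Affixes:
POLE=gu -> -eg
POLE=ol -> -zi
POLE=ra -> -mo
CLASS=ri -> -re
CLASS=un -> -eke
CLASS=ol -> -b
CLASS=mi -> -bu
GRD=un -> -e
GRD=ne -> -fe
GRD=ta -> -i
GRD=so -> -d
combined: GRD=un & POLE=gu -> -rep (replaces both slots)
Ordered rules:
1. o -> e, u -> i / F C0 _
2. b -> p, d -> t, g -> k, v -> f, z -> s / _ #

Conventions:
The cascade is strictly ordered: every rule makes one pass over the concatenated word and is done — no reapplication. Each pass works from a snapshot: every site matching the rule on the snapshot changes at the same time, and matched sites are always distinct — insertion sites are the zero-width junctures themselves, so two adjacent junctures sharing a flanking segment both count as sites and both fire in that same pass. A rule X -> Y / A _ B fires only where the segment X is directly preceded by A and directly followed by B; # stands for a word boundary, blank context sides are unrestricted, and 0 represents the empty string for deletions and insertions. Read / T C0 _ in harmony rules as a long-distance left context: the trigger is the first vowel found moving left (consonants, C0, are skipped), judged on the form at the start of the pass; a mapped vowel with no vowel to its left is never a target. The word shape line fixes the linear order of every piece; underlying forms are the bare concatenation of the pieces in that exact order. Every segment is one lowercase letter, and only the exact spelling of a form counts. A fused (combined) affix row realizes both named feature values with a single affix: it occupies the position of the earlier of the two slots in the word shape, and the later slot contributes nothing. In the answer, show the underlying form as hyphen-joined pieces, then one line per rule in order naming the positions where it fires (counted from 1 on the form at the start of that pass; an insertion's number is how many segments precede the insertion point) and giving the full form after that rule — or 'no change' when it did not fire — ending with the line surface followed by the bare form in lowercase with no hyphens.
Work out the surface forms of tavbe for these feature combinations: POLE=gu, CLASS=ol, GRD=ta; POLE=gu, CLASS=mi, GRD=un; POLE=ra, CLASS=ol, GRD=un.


cell POLE=gu, CLASS=ol, GRD=ta:
underlying: tavbe-i-eg-b
1. o -> e, u -> i / F C0 _: no change
2. b -> p, d -> t, g -> k, v -> f, z -> s / _ #: fires at position(s) 9: tavbeiegp
surface: tavbeiegp

cell POLE=gu, CLASS=mi, GRD=un:
underlying: tavbe-rep-bu
1. o -> e, u -> i / F C0 _: fires at position(s) 10: tavberepbi
2. b -> p, d -> t, g -> k, v -> f, z -> s / _ #: no change
surface: tavberepbi

cell POLE=ra, CLASS=ol, GRD=un:
underlying: tavbe-e-mo-b
1. o -> e, u -> i / F C0 _: fires at position(s) 8: tavbeemeb
2. b -> p, d -> t, g -> k, v -> f, z -> s / _ #: fires at position(s) 9: tavbeemep
surface: tavbeemep


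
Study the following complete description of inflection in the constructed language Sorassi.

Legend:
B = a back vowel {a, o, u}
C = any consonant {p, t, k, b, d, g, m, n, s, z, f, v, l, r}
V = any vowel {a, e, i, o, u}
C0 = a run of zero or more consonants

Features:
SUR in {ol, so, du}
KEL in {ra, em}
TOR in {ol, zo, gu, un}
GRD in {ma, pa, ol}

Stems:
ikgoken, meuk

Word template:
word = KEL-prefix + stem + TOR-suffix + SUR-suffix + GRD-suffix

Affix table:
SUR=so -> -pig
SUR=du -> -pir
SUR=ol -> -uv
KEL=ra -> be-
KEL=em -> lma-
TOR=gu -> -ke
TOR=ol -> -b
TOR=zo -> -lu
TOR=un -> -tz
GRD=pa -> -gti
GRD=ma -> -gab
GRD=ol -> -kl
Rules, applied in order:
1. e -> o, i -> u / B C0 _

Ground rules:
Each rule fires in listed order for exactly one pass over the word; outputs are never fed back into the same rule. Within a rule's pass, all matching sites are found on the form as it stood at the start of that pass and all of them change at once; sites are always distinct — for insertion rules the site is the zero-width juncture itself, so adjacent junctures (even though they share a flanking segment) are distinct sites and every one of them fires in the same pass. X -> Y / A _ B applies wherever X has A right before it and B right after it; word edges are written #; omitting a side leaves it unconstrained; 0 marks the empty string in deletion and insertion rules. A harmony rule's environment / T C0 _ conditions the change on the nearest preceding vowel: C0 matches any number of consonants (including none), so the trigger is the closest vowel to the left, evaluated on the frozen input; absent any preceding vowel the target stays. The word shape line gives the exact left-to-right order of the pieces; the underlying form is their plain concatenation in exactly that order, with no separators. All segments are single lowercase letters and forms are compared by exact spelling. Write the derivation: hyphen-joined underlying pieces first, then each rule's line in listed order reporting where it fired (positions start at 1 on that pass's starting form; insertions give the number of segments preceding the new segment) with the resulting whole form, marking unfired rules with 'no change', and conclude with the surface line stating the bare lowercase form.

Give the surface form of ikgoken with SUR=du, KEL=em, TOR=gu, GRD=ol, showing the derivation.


underlying: lma-ikgoken-ke-pir-kl
1. e -> o, i -> u / B C0 _: fires at position(s) 4, 9: lmaukgokonkepirkl
surface: lmaukgokonkepirkl
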